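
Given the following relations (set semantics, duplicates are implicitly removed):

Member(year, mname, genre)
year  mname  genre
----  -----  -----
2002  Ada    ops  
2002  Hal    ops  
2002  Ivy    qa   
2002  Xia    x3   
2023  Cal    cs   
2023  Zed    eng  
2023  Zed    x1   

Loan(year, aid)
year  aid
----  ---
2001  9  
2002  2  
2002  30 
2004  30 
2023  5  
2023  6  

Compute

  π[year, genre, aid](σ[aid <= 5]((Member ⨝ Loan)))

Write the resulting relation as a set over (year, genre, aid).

Joining Member and Loan on year yields {(2002, Ada, ops, 2), (2002, Ada, ops, 30), (2002, Hal, ops, 2), (2002, Hal, ops, 30), (2002, Ivy, qa, 2), (2002, Ivy, qa, 30), (2002, Xia, x3, 2), (2002, Xia, x3, 30), (2023, Cal, cs, 5), (2023, Cal, cs, 6), (2023, Zed, eng, 5), (2023, Zed, eng, 6), (2023, Zed, x1, 5), (2023, Zed, x1, 6)}.
Selection aid <= 5: {(2002, Ada, ops, 2), (2002, Hal, ops, 2), (2002, Ivy, qa, 2), (2002, Xia, x3, 2), (2023, Cal, cs, 5), (2023, Zed, eng, 5), (2023, Zed, x1, 5)}
π_{year, genre, aid} gives {(2002, ops, 2), (2002, qa, 2), (2002, x3, 2), (2023, cs, 5), (2023, eng, 5), (2023, x1, 5)} (1 duplicate(s) eliminated).

{(2002, ops, 2), (2002, qa, 2), (2002, x3, 2), (2023, cs, 5), (2023, eng, 5), (2023, x1, 5)}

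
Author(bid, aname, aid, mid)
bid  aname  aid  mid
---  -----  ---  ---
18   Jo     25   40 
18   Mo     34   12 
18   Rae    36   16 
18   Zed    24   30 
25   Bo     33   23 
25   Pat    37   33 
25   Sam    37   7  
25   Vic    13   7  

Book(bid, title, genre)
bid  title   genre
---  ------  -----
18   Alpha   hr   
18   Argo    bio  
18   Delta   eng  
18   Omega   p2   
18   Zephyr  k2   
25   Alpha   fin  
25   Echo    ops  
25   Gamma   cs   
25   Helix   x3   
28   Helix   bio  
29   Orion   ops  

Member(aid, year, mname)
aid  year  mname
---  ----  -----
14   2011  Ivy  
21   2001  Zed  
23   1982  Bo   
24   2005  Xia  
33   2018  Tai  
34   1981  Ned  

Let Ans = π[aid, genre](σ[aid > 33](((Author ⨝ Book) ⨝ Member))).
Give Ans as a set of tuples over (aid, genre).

{(34, bio), (34, eng), (34, hr), (34, k2), (34, p2)}

Author ⋈ Book (natural join on bid): {(18, Jo, 25, 40, Alpha, hr), (18, Jo, 25, 40, Argo, bio), (18, Jo, 25, 40, Delta, eng), (18, Jo, 25, 40, Omega, p2), (18, Jo, 25, 40, Zephyr, k2), (18, Mo, 34, 12, Alpha, hr), (18, Mo, 34, 12, Argo, bio), (18, Mo, 34, 12, Delta, eng), (18, Mo, 34, 12, Omega, p2), (18, Mo, 34, 12, Zephyr, k2), (18, Rae, 36, 16, Alpha, hr), (18, Rae, 36, 16, Argo, bio), (18, Rae, 36, 16, Delta, eng), (18, Rae, 36, 16, Omega, p2), (18, Rae, 36, 16, Zephyr, k2), (18, Zed, 24, 30, Alpha, hr), (18, Zed, 24, 30, Argo, bio), (18, Zed, 24, 30, Delta, eng), (18, Zed, 24, 30, Omega, p2), (18, Zed, 24, 30, Zephyr, k2), (25, Bo, 33, 23, Alpha, fin), (25, Bo, 33, 23, Echo, ops), (25, Bo, 33, 23, Gamma, cs), (25, Bo, 33, 23, Helix, x3), (25, Pat, 37, 33, Alpha, fin), (25, Pat, 37, 33, Echo, ops), (25, Pat, 37, 33, Gamma, cs), (25, Pat, 37, 33, Helix, x3), (25, Sam, 37, 7, Alpha, fin), (25, Sam, 37, 7, Echo, ops), (25, Sam, 37, 7, Gamma, cs), (25, Sam, 37, 7, Helix, x3), (25, Vic, 13, 7, Alpha, fin), (25, Vic, 13, 7, Echo, ops), (25, Vic, 13, 7, Gamma, cs), (25, Vic, 13, 7, Helix, x3)}
(Author ⨝ Book) ⋈ Member (natural join on aid): {(18, Mo, 34, 12, Alpha, hr, 1981, Ned), (18, Mo, 34, 12, Argo, bio, 1981, Ned), (18, Mo, 34, 12, Delta, eng, 1981, Ned), (18, Mo, 34, 12, Omega, p2, 1981, Ned), (18, Mo, 34, 12, Zephyr, k2, 1981, Ned), (18, Zed, 24, 30, Alpha, hr, 2005, Xia), (18, Zed, 24, 30, Argo, bio, 2005, Xia), (18, Zed, 24, 30, Delta, eng, 2005, Xia), (18, Zed, 24, 30, Omega, p2, 2005, Xia), (18, Zed, 24, 30, Zephyr, k2, 2005, Xia), (25, Bo, 33, 23, Alpha, fin, 2018, Tai), (25, Bo, 33, 23, Echo, ops, 2018, Tai), (25, Bo, 33, 23, Gamma, cs, 2018, Tai), (25, Bo, 33, 23, Helix, x3, 2018, Tai)}
Apply σ_{aid > 33}; surviving tuples: {(18, Mo, 34, 12, Alpha, hr, 1981, Ned), (18, Mo, 34, 12, Argo, bio, 1981, Ned), (18, Mo, 34, 12, Delta, eng, 1981, Ned), (18, Mo, 34, 12, Omega, p2, 1981, Ned), (18, Mo, 34, 12, Zephyr, k2, 1981, Ned)}
π[aid, genre]: project onto (aid, genre) → {(34, bio), (34, eng), (34, hr), (34, k2), (34, p2)}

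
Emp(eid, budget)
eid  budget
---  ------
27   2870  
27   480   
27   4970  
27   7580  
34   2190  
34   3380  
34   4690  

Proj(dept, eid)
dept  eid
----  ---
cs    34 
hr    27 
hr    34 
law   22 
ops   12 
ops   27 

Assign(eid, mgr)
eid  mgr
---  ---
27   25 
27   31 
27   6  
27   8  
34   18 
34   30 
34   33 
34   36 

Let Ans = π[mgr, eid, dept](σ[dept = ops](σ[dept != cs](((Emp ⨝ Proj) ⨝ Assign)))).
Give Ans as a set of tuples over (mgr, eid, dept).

{(25, 27, ops), (31, 27, ops), (6, 27, ops), (8, 27, ops)}

Emp ⋈ Proj (natural join on eid): {(27, 2870, hr), (27, 2870, ops), (27, 480, hr), (27, 480, ops), (27, 4970, hr), (27, 4970, ops), (27, 7580, hr), (27, 7580, ops), (34, 2190, cs), (34, 2190, hr), (34, 3380, cs), (34, 3380, hr), (34, 4690, cs), (34, 4690, hr)}
(Emp ⨝ Proj) ⋈ Assign (natural join on eid): {(27, 2870, hr, 25), (27, 2870, hr, 31), (27, 2870, hr, 6), (27, 2870, hr, 8), (27, 2870, ops, 25), (27, 2870, ops, 31), (27, 2870, ops, 6), (27, 2870, ops, 8), (27, 480, hr, 25), (27, 480, hr, 31), (27, 480, hr, 6), (27, 480, hr, 8), (27, 480, ops, 25), (27, 480, ops, 31), (27, 480, ops, 6), (27, 480, ops, 8), (27, 4970, hr, 25), (27, 4970, hr, 31), (27, 4970, hr, 6), (27, 4970, hr, 8), (27, 4970, ops, 25), (27, 4970, ops, 31), (27, 4970, ops, 6), (27, 4970, ops, 8), (27, 7580, hr, 25), (27, 7580, hr, 31), (27, 7580, hr, 6), (27, 7580, hr, 8), (27, 7580, ops, 25), (27, 7580, ops, 31), (27, 7580, ops, 6), (27, 7580, ops, 8), (34, 2190, cs, 18), (34, 2190, cs, 30), (34, 2190, cs, 33), (34, 2190, cs, 36), (34, 2190, hr, 18), (34, 2190, hr, 30), (34, 2190, hr, 33), (34, 2190, hr, 36), (34, 3380, cs, 18), (34, 3380, cs, 30), (34, 3380, cs, 33), (34, 3380, cs, 36), (34, 3380, hr, 18), (34, 3380, hr, 30), (34, 3380, hr, 33), (34, 3380, hr, 36), (34, 4690, cs, 18), (34, 4690, cs, 30), (34, 4690, cs, 33), (34, 4690, cs, 36), (34, 4690, hr, 18), (34, 4690, hr, 30), (34, 4690, hr, 33), (34, 4690, hr, 36)}
σ[dept != cs]: keep tuples satisfying dept != cs → {(27, 2870, hr, 25), (27, 2870, hr, 31), (27, 2870, hr, 6), (27, 2870, hr, 8), (27, 2870, ops, 25), (27, 2870, ops, 31), (27, 2870, ops, 6), (27, 2870, ops, 8), (27, 480, hr, 25), (27, 480, hr, 31), (27, 480, hr, 6), (27, 480, hr, 8), (27, 480, ops, 25), (27, 480, ops, 31), (27, 480, ops, 6), (27, 480, ops, 8), (27, 4970, hr, 25), (27, 4970, hr, 31), (27, 4970, hr, 6), (27, 4970, hr, 8), (27, 4970, ops, 25), (27, 4970, ops, 31), (27, 4970, ops, 6), (27, 4970, ops, 8), (27, 7580, hr, 25), (27, 7580, hr, 31), (27, 7580, hr, 6), (27, 7580, hr, 8), (27, 7580, ops, 25), (27, 7580, ops, 31), (27, 7580, ops, 6), (27, 7580, ops, 8), (34, 2190, hr, 18), (34, 2190, hr, 30), (34, 2190, hr, 33), (34, 2190, hr, 36), (34, 3380, hr, 18), (34, 3380, hr, 30), (34, 3380, hr, 33), (34, 3380, hr, 36), (34, 4690, hr, 18), (34, 4690, hr, 30), (34, 4690, hr, 33), (34, 4690, hr, 36)}
σ[dept = ops]: keep tuples satisfying dept = ops → {(27, 2870, ops, 25), (27, 2870, ops, 31), (27, 2870, ops, 6), (27, 2870, ops, 8), (27, 480, ops, 25), (27, 480, ops, 31), (27, 480, ops, 6), (27, 480, ops, 8), (27, 4970, ops, 25), (27, 4970, ops, 31), (27, 4970, ops, 6), (27, 4970, ops, 8), (27, 7580, ops, 25), (27, 7580, ops, 31), (27, 7580, ops, 6), (27, 7580, ops, 8)}
Projecting to mgr, eid, dept (12 duplicate(s) eliminated): {(25, 27, ops), (31, 27, ops), (6, 27, ops), (8, 27, ops)}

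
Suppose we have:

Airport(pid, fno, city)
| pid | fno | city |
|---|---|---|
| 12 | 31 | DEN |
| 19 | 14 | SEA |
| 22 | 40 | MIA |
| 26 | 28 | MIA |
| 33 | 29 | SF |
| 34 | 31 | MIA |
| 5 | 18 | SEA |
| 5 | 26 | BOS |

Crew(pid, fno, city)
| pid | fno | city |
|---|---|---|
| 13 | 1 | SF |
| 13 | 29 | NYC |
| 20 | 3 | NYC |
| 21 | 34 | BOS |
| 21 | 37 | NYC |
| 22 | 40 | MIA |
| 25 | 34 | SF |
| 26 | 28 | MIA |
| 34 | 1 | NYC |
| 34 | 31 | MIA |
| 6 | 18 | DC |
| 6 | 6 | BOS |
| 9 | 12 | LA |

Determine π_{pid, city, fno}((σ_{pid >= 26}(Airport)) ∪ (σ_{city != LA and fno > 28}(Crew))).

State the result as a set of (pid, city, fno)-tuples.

{(13, NYC, 29), (21, BOS, 34), (21, NYC, 37), (22, MIA, 40), (25, SF, 34), (26, MIA, 28), (33, SF, 29), (34, MIA, 31)}

σ[pid >= 26]: keep tuples satisfying pid >= 26 → {(26, 28, MIA), (33, 29, SF), (34, 31, MIA)}
σ[city != LA and fno > 28]: keep tuples satisfying city != LA and fno > 28 → {(13, 29, NYC), (21, 34, BOS), (21, 37, NYC), (22, 40, MIA), (25, 34, SF), (34, 31, MIA)}
Set union of the two operands is {(13, 29, NYC), (21, 34, BOS), (21, 37, NYC), (22, 40, MIA), (25, 34, SF), (26, 28, MIA), (33, 29, SF), (34, 31, MIA)}.
π_{pid, city, fno} gives {(13, NYC, 29), (21, BOS, 34), (21, NYC, 37), (22, MIA, 40), (25, SF, 34), (26, MIA, 28), (33, SF, 29), (34, MIA, 31)}.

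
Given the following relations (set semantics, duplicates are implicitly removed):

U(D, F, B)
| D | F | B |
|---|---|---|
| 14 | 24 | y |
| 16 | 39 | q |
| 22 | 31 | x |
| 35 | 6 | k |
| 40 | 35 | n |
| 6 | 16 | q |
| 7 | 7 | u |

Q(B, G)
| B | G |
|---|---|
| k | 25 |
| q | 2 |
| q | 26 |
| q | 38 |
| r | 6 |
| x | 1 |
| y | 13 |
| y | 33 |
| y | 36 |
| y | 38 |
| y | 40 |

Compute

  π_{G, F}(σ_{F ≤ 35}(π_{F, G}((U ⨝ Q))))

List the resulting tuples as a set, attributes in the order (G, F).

{(1, 31), (13, 24), (2, 16), (25, 6), (26, 16), (33, 24), (36, 24), (38, 16), (38, 24), (40, 24)}

Natural join on B: {(14, 24, y, 13), (14, 24, y, 33), (14, 24, y, 36), (14, 24, y, 38), (14, 24, y, 40), (16, 39, q, 2), (16, 39, q, 26), (16, 39, q, 38), (22, 31, x, 1), (35, 6, k, 25), (6, 16, q, 2), (6, 16, q, 26), (6, 16, q, 38)}
Keep only column(s) F, G: {(16, 2), (16, 26), (16, 38), (24, 13), (24, 33), (24, 36), (24, 38), (24, 40), (31, 1), (39, 2), (39, 26), (39, 38), (6, 25)}
Selection F ≤ 35: {(16, 2), (16, 26), (16, 38), (24, 13), (24, 33), (24, 36), (24, 38), (24, 40), (31, 1), (6, 25)}
Keep only column(s) G, F: {(1, 31), (13, 24), (2, 16), (25, 6), (26, 16), (33, 24), (36, 24), (38, 16), (38, 24), (40, 24)}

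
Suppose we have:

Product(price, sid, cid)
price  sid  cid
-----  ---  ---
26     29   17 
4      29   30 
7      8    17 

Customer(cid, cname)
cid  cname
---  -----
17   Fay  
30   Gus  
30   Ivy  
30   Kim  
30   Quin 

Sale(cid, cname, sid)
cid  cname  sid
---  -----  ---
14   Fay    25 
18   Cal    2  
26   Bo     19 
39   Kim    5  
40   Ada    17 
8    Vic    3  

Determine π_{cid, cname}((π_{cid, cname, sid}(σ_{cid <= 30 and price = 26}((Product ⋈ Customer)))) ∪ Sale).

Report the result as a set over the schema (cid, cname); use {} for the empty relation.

Natural join on cid: {(26, 29, 17, Fay), (4, 29, 30, Gus), (4, 29, 30, Ivy), (4, 29, 30, Kim), (4, 29, 30, Quin), (7, 8, 17, Fay)}
Filtering on cid <= 30 and price = 26 leaves {(26, 29, 17, Fay)}.
Keep only column(s) cid, cname, sid: {(17, Fay, 29)}
Union: {(17, Fay, 29)} with {(14, Fay, 25), (18, Cal, 2), (26, Bo, 19), (39, Kim, 5), (40, Ada, 17), (8, Vic, 3)} → {(14, Fay, 25), (17, Fay, 29), (18, Cal, 2), (26, Bo, 19), (39, Kim, 5), (40, Ada, 17), (8, Vic, 3)}
Keep only column(s) cid, cname: {(14, Fay), (17, Fay), (18, Cal), (26, Bo), (39, Kim), (40, Ada), (8, Vic)}

{(14, Fay), (17, Fay), (18, Cal), (26, Bo), (39, Kim), (40, Ada), (8, Vic)}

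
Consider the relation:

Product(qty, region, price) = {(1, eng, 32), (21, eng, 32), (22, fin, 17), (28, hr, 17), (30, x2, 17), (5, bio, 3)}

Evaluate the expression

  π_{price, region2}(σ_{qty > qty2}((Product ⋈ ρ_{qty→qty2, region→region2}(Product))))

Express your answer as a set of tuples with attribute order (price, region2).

{(17, fin), (17, hr), (32, eng)}

ρ[qty→qty2, region→region2]: schema becomes (qty2, region2, price); tuples unchanged.
Joining Product and ρ_{qty→qty2, region→region2}(Product) on price yields {(1, eng, 32, 1, eng), (1, eng, 32, 21, eng), (21, eng, 32, 1, eng), (21, eng, 32, 21, eng), (22, fin, 17, 22, fin), (22, fin, 17, 28, hr), (22, fin, 17, 30, x2), (28, hr, 17, 22, fin), (28, hr, 17, 28, hr), (28, hr, 17, 30, x2), (30, x2, 17, 22, fin), (30, x2, 17, 28, hr), (30, x2, 17, 30, x2), (5, bio, 3, 5, bio)}.
Selection qty > qty2: {(21, eng, 32, 1, eng), (28, hr, 17, 22, fin), (30, x2, 17, 22, fin), (30, x2, 17, 28, hr)}
π[price, region2]: project onto (price, region2) (1 duplicate(s) eliminated) → {(17, fin), (17, hr), (32, eng)}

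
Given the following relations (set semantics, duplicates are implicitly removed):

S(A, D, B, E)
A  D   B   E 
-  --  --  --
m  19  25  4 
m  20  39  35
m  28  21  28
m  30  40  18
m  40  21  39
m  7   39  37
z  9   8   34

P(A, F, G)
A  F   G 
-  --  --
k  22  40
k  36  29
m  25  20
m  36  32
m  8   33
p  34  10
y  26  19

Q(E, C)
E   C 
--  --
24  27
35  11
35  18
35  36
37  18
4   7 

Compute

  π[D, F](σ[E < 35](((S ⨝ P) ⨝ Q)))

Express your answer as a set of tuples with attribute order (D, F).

{(19, 25), (19, 36), (19, 8)}

S ⋈ P (natural join on A): {(m, 19, 25, 4, 25, 20), (m, 19, 25, 4, 36, 32), (m, 19, 25, 4, 8, 33), (m, 20, 39, 35, 25, 20), (m, 20, 39, 35, 36, 32), (m, 20, 39, 35, 8, 33), (m, 28, 21, 28, 25, 20), (m, 28, 21, 28, 36, 32), (m, 28, 21, 28, 8, 33), (m, 30, 40, 18, 25, 20), (m, 30, 40, 18, 36, 32), (m, 30, 40, 18, 8, 33), (m, 40, 21, 39, 25, 20), (m, 40, 21, 39, 36, 32), (m, 40, 21, 39, 8, 33), (m, 7, 39, 37, 25, 20), (m, 7, 39, 37, 36, 32), (m, 7, 39, 37, 8, 33)}
(S ⨝ P) ⋈ Q (natural join on E): {(m, 19, 25, 4, 25, 20, 7), (m, 19, 25, 4, 36, 32, 7), (m, 19, 25, 4, 8, 33, 7), (m, 20, 39, 35, 25, 20, 11), (m, 20, 39, 35, 25, 20, 18), (m, 20, 39, 35, 25, 20, 36), (m, 20, 39, 35, 36, 32, 11), (m, 20, 39, 35, 36, 32, 18), (m, 20, 39, 35, 36, 32, 36), (m, 20, 39, 35, 8, 33, 11), (m, 20, 39, 35, 8, 33, 18), (m, 20, 39, 35, 8, 33, 36), (m, 7, 39, 37, 25, 20, 18), (m, 7, 39, 37, 36, 32, 18), (m, 7, 39, 37, 8, 33, 18)}
σ[E < 35]: keep tuples satisfying E < 35 → {(m, 19, 25, 4, 25, 20, 7), (m, 19, 25, 4, 36, 32, 7), (m, 19, 25, 4, 8, 33, 7)}
π[D, F]: project onto (D, F) → {(19, 25), (19, 36), (19, 8)}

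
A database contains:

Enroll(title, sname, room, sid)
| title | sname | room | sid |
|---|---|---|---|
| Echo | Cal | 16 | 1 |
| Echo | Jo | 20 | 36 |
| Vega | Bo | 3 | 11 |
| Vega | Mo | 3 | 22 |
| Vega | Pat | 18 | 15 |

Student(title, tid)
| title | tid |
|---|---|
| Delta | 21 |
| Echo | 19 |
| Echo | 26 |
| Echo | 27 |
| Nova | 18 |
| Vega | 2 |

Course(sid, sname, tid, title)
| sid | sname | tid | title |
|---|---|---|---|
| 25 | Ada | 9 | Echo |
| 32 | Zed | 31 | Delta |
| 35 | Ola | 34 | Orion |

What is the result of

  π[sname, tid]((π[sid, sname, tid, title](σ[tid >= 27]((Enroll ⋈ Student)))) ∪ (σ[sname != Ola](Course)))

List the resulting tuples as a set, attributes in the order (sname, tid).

Natural join on title: {(Echo, Cal, 16, 1, 19), (Echo, Cal, 16, 1, 26), (Echo, Cal, 16, 1, 27), (Echo, Jo, 20, 36, 19), (Echo, Jo, 20, 36, 26), (Echo, Jo, 20, 36, 27), (Vega, Bo, 3, 11, 2), (Vega, Mo, 3, 22, 2), (Vega, Pat, 18, 15, 2)}
σ[tid >= 27]: keep tuples satisfying tid >= 27 → {(Echo, Cal, 16, 1, 27), (Echo, Jo, 20, 36, 27)}
Keep only column(s) sid, sname, tid, title: {(1, Cal, 27, Echo), (36, Jo, 27, Echo)}
σ[sname != Ola]: keep tuples satisfying sname != Ola → {(25, Ada, 9, Echo), (32, Zed, 31, Delta)}
Union: {(1, Cal, 27, Echo), (36, Jo, 27, Echo)} with {(25, Ada, 9, Echo), (32, Zed, 31, Delta)} → {(1, Cal, 27, Echo), (25, Ada, 9, Echo), (32, Zed, 31, Delta), (36, Jo, 27, Echo)}
Keep only column(s) sname, tid: {(Ada, 9), (Cal, 27), (Jo, 27), (Zed, 31)}

{(Ada, 9), (Cal, 27), (Jo, 27), (Zed, 31)}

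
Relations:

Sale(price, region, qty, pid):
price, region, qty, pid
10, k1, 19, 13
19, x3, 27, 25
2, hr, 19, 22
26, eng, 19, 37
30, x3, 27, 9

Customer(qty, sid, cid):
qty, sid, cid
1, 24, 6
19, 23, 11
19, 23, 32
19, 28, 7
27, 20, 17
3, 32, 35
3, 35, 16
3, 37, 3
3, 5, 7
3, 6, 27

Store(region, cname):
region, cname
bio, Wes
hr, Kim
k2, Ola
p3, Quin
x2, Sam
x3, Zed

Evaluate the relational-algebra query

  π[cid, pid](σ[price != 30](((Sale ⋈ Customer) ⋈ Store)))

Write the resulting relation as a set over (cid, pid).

{(11, 22), (17, 25), (32, 22), (7, 22)}

Natural join on qty: {(10, k1, 19, 13, 23, 11), (10, k1, 19, 13, 23, 32), (10, k1, 19, 13, 28, 7), (19, x3, 27, 25, 20, 17), (2, hr, 19, 22, 23, 11), (2, hr, 19, 22, 23, 32), (2, hr, 19, 22, 28, 7), (26, eng, 19, 37, 23, 11), (26, eng, 19, 37, 23, 32), (26, eng, 19, 37, 28, 7), (30, x3, 27, 9, 20, 17)}
Natural join on region: {(19, x3, 27, 25, 20, 17, Zed), (2, hr, 19, 22, 23, 11, Kim), (2, hr, 19, 22, 23, 32, Kim), (2, hr, 19, 22, 28, 7, Kim), (30, x3, 27, 9, 20, 17, Zed)}
Selection price != 30: {(19, x3, 27, 25, 20, 17, Zed), (2, hr, 19, 22, 23, 11, Kim), (2, hr, 19, 22, 23, 32, Kim), (2, hr, 19, 22, 28, 7, Kim)}
π_{cid, pid} gives {(11, 22), (17, 25), (32, 22), (7, 22)}.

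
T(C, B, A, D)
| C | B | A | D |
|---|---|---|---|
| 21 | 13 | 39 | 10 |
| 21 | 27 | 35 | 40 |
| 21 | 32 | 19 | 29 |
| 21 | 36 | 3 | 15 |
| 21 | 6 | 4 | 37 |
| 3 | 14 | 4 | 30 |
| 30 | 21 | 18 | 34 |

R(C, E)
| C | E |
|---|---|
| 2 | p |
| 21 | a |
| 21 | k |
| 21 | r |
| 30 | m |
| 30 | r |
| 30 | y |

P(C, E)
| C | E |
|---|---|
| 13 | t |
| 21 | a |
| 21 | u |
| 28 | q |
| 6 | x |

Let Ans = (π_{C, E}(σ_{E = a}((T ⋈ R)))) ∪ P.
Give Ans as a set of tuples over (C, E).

{(13, t), (21, a), (21, u), (28, q), (6, x)}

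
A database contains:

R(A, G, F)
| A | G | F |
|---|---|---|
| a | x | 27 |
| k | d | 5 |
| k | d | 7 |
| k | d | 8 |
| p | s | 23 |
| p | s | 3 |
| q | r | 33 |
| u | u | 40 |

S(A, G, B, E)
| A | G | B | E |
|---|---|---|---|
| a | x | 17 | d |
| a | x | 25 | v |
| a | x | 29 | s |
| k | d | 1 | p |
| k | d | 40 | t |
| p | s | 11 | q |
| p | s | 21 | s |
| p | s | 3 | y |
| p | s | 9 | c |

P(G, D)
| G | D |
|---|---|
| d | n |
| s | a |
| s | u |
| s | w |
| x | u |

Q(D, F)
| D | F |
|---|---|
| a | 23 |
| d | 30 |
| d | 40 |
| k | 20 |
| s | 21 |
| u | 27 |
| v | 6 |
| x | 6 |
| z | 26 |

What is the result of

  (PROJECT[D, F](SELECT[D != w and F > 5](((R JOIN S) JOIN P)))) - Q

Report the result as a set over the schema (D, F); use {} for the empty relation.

R ⋈ S (natural join on A, G): {(a, x, 27, 17, d), (a, x, 27, 25, v), (a, x, 27, 29, s), (k, d, 5, 1, p), (k, d, 5, 40, t), (k, d, 7, 1, p), (k, d, 7, 40, t), (k, d, 8, 1, p), (k, d, 8, 40, t), (p, s, 23, 11, q), (p, s, 23, 21, s), (p, s, 23, 3, y), (p, s, 23, 9, c), (p, s, 3, 11, q), (p, s, 3, 21, s), (p, s, 3, 3, y), (p, s, 3, 9, c)}
(R JOIN S) ⋈ P (natural join on G): {(a, x, 27, 17, d, u), (a, x, 27, 25, v, u), (a, x, 27, 29, s, u), (k, d, 5, 1, p, n), (k, d, 5, 40, t, n), (k, d, 7, 1, p, n), (k, d, 7, 40, t, n), (k, d, 8, 1, p, n), (k, d, 8, 40, t, n), (p, s, 23, 11, q, a), (p, s, 23, 11, q, u), (p, s, 23, 11, q, w), (p, s, 23, 21, s, a), (p, s, 23, 21, s, u), (p, s, 23, 21, s, w), (p, s, 23, 3, y, a), (p, s, 23, 3, y, u), (p, s, 23, 3, y, w), (p, s, 23, 9, c, a), (p, s, 23, 9, c, u), (p, s, 23, 9, c, w), (p, s, 3, 11, q, a), (p, s, 3, 11, q, u), (p, s, 3, 11, q, w), (p, s, 3, 21, s, a), (p, s, 3, 21, s, u), (p, s, 3, 21, s, w), (p, s, 3, 3, y, a), (p, s, 3, 3, y, u), (p, s, 3, 3, y, w), (p, s, 3, 9, c, a), (p, s, 3, 9, c, u), (p, s, 3, 9, c, w)}
Filtering on D != w and F > 5 leaves {(a, x, 27, 17, d, u), (a, x, 27, 25, v, u), (a, x, 27, 29, s, u), (k, d, 7, 1, p, n), (k, d, 7, 40, t, n), (k, d, 8, 1, p, n), (k, d, 8, 40, t, n), (p, s, 23, 11, q, a), (p, s, 23, 11, q, u), (p, s, 23, 21, s, a), (p, s, 23, 21, s, u), (p, s, 23, 3, y, a), (p, s, 23, 3, y, u), (p, s, 23, 9, c, a), (p, s, 23, 9, c, u)}.
π_{D, F} gives {(a, 23), (n, 7), (n, 8), (u, 23), (u, 27)} (10 duplicate(s) eliminated).
Set difference of the two operands is {(n, 7), (n, 8), (u, 23)}.

{(n, 7), (n, 8), (u, 23)}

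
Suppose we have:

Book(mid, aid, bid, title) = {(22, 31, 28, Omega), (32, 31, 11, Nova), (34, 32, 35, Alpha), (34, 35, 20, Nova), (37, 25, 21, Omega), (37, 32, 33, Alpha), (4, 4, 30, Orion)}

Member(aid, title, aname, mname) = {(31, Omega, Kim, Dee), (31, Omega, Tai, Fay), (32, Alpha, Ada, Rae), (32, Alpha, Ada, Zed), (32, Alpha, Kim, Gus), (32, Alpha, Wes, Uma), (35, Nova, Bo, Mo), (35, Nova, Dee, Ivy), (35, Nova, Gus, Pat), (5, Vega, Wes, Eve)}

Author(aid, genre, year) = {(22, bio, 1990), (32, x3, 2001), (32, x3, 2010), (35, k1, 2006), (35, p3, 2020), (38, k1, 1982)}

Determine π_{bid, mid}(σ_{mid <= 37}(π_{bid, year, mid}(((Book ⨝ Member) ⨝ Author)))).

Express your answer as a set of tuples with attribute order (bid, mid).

{(20, 34), (33, 37), (35, 34)}

Joining Book and Member on aid, title yields {(22, 31, 28, Omega, Kim, Dee), (22, 31, 28, Omega, Tai, Fay), (34, 32, 35, Alpha, Ada, Rae), (34, 32, 35, Alpha, Ada, Zed), (34, 32, 35, Alpha, Kim, Gus), (34, 32, 35, Alpha, Wes, Uma), (34, 35, 20, Nova, Bo, Mo), (34, 35, 20, Nova, Dee, Ivy), (34, 35, 20, Nova, Gus, Pat), (37, 32, 33, Alpha, Ada, Rae), (37, 32, 33, Alpha, Ada, Zed), (37, 32, 33, Alpha, Kim, Gus), (37, 32, 33, Alpha, Wes, Uma)}.
Joining (Book ⨝ Member) and Author on aid yields {(34, 32, 35, Alpha, Ada, Rae, x3, 2001), (34, 32, 35, Alpha, Ada, Rae, x3, 2010), (34, 32, 35, Alpha, Ada, Zed, x3, 2001), (34, 32, 35, Alpha, Ada, Zed, x3, 2010), (34, 32, 35, Alpha, Kim, Gus, x3, 2001), (34, 32, 35, Alpha, Kim, Gus, x3, 2010), (34, 32, 35, Alpha, Wes, Uma, x3, 2001), (34, 32, 35, Alpha, Wes, Uma, x3, 2010), (34, 35, 20, Nova, Bo, Mo, k1, 2006), (34, 35, 20, Nova, Bo, Mo, p3, 2020), (34, 35, 20, Nova, Dee, Ivy, k1, 2006), (34, 35, 20, Nova, Dee, Ivy, p3, 2020), (34, 35, 20, Nova, Gus, Pat, k1, 2006), (34, 35, 20, Nova, Gus, Pat, p3, 2020), (37, 32, 33, Alpha, Ada, Rae, x3, 2001), (37, 32, 33, Alpha, Ada, Rae, x3, 2010), (37, 32, 33, Alpha, Ada, Zed, x3, 2001), (37, 32, 33, Alpha, Ada, Zed, x3, 2010), (37, 32, 33, Alpha, Kim, Gus, x3, 2001), (37, 32, 33, Alpha, Kim, Gus, x3, 2010), (37, 32, 33, Alpha, Wes, Uma, x3, 2001), (37, 32, 33, Alpha, Wes, Uma, x3, 2010)}.
Projecting to bid, year, mid (16 duplicate(s) eliminated): {(20, 2006, 34), (20, 2020, 34), (33, 2001, 37), (33, 2010, 37), (35, 2001, 34), (35, 2010, 34)}
Filtering on mid <= 37 leaves {(20, 2006, 34), (20, 2020, 34), (33, 2001, 37), (33, 2010, 37), (35, 2001, 34), (35, 2010, 34)}.
Projecting to bid, mid (3 duplicate(s) eliminated): {(20, 34), (33, 37), (35, 34)}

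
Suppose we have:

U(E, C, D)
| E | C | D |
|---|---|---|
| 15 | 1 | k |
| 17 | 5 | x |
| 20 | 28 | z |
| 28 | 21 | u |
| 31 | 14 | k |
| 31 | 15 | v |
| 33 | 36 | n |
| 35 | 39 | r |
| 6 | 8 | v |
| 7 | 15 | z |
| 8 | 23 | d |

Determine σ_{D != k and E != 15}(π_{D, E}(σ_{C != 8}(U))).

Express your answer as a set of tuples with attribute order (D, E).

Selection C != 8: {(15, 1, k), (17, 5, x), (20, 28, z), (28, 21, u), (31, 14, k), (31, 15, v), (33, 36, n), (35, 39, r), (7, 15, z), (8, 23, d)}
Keep only column(s) D, E: {(d, 8), (k, 15), (k, 31), (n, 33), (r, 35), (u, 28), (v, 31), (x, 17), (z, 20), (z, 7)}
Selection D != k and E != 15: {(d, 8), (n, 33), (r, 35), (u, 28), (v, 31), (x, 17), (z, 20), (z, 7)}

{(d, 8), (n, 33), (r, 35), (u, 28), (v, 31), (x, 17), (z, 20), (z, 7)}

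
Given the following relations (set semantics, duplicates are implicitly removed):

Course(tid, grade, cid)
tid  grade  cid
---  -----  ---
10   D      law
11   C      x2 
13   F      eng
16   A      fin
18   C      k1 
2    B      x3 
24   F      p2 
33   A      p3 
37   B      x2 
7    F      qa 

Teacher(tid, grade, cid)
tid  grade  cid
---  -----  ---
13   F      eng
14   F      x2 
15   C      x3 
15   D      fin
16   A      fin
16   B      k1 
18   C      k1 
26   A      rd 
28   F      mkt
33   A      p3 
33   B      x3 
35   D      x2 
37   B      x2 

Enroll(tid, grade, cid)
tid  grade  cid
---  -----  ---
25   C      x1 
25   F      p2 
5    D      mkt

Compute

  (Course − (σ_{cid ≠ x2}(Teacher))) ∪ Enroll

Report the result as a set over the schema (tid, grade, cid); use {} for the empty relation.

{(10, D, law), (11, C, x2), (2, B, x3), (24, F, p2), (25, C, x1), (25, F, p2), (37, B, x2), (5, D, mkt), (7, F, qa)}

Filtering on cid ≠ x2 leaves {(13, F, eng), (15, C, x3), (15, D, fin), (16, A, fin), (16, B, k1), (18, C, k1), (26, A, rd), (28, F, mkt), (33, A, p3), (33, B, x3)}.
Taking the difference: {(10, D, law), (11, C, x2), (2, B, x3), (24, F, p2), (37, B, x2), (7, F, qa)}
Taking the union: {(10, D, law), (11, C, x2), (2, B, x3), (24, F, p2), (25, C, x1), (25, F, p2), (37, B, x2), (5, D, mkt), (7, F, qa)}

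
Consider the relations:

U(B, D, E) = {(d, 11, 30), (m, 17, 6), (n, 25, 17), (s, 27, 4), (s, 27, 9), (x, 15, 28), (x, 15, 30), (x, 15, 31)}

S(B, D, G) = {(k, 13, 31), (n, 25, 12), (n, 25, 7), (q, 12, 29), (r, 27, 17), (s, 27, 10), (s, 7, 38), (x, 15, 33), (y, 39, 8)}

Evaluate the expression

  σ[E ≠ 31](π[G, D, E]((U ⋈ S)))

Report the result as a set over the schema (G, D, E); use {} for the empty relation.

Natural join on B, D: {(n, 25, 17, 12), (n, 25, 17, 7), (s, 27, 4, 10), (s, 27, 9, 10), (x, 15, 28, 33), (x, 15, 30, 33), (x, 15, 31, 33)}
Keep only column(s) G, D, E: {(10, 27, 4), (10, 27, 9), (12, 25, 17), (33, 15, 28), (33, 15, 30), (33, 15, 31), (7, 25, 17)}
Apply σ_{E ≠ 31}; surviving tuples: {(10, 27, 4), (10, 27, 9), (12, 25, 17), (33, 15, 28), (33, 15, 30), (7, 25, 17)}

{(10, 27, 4), (10, 27, 9), (12, 25, 17), (33, 15, 28), (33, 15, 30), (7, 25, 17)}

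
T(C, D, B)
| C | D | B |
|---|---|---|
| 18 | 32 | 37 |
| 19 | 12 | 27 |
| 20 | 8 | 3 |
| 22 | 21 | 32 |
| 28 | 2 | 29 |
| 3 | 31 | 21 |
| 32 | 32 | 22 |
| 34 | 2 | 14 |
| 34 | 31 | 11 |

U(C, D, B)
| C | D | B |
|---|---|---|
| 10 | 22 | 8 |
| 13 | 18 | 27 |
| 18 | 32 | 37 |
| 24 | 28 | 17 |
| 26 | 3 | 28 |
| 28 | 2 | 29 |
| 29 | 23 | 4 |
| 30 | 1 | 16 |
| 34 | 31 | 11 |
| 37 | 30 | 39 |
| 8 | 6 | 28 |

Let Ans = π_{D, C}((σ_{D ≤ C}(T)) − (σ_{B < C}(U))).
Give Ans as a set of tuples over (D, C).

{(12, 19), (2, 28), (2, 34), (21, 22), (32, 32), (8, 20)}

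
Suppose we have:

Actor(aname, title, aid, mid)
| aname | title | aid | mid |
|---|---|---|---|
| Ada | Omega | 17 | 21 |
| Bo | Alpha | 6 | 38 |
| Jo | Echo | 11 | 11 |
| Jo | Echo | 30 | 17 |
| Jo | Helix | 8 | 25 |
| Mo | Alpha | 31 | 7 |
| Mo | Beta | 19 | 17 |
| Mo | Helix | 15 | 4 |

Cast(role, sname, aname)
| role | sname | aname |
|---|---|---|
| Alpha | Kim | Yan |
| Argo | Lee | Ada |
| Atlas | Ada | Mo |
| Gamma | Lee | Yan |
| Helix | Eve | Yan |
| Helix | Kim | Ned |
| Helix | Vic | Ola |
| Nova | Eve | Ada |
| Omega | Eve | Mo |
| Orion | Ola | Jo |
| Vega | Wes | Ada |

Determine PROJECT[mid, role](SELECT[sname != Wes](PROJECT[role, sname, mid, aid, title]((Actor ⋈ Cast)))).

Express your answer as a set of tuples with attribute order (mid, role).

Natural join on aname: {(Ada, Omega, 17, 21, Argo, Lee), (Ada, Omega, 17, 21, Nova, Eve), (Ada, Omega, 17, 21, Vega, Wes), (Jo, Echo, 11, 11, Orion, Ola), (Jo, Echo, 30, 17, Orion, Ola), (Jo, Helix, 8, 25, Orion, Ola), (Mo, Alpha, 31, 7, Atlas, Ada), (Mo, Alpha, 31, 7, Omega, Eve), (Mo, Beta, 19, 17, Atlas, Ada), (Mo, Beta, 19, 17, Omega, Eve), (Mo, Helix, 15, 4, Atlas, Ada), (Mo, Helix, 15, 4, Omega, Eve)}
π_{role, sname, mid, aid, title} gives {(Argo, Lee, 21, 17, Omega), (Atlas, Ada, 17, 19, Beta), (Atlas, Ada, 4, 15, Helix), (Atlas, Ada, 7, 31, Alpha), (Nova, Eve, 21, 17, Omega), (Omega, Eve, 17, 19, Beta), (Omega, Eve, 4, 15, Helix), (Omega, Eve, 7, 31, Alpha), (Orion, Ola, 11, 11, Echo), (Orion, Ola, 17, 30, Echo), (Orion, Ola, 25, 8, Helix), (Vega, Wes, 21, 17, Omega)}.
σ[sname != Wes]: keep tuples satisfying sname != Wes → {(Argo, Lee, 21, 17, Omega), (Atlas, Ada, 17, 19, Beta), (Atlas, Ada, 4, 15, Helix), (Atlas, Ada, 7, 31, Alpha), (Nova, Eve, 21, 17, Omega), (Omega, Eve, 17, 19, Beta), (Omega, Eve, 4, 15, Helix), (Omega, Eve, 7, 31, Alpha), (Orion, Ola, 11, 11, Echo), (Orion, Ola, 17, 30, Echo), (Orion, Ola, 25, 8, Helix)}
π_{mid, role} gives {(11, Orion), (17, Atlas), (17, Omega), (17, Orion), (21, Argo), (21, Nova), (25, Orion), (4, Atlas), (4, Omega), (7, Atlas), (7, Omega)}.

{(11, Orion), (17, Atlas), (17, Omega), (17, Orion), (21, Argo), (21, Nova), (25, Orion), (4, Atlas), (4, Omega), (7, Atlas), (7, Omega)}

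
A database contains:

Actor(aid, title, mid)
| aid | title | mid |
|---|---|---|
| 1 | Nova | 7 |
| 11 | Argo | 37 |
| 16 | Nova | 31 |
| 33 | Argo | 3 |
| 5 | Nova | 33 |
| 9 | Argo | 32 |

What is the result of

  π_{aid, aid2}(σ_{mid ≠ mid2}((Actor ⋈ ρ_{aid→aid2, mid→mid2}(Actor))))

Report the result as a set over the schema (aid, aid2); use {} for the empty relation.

ρ[aid→aid2, mid→mid2]: schema becomes (aid2, title, mid2); tuples unchanged.
Actor ⋈ ρ_{aid→aid2, mid→mid2}(Actor) (natural join on title): {(1, Nova, 7, 1, 7), (1, Nova, 7, 16, 31), (1, Nova, 7, 5, 33), (11, Argo, 37, 11, 37), (11, Argo, 37, 33, 3), (11, Argo, 37, 9, 32), (16, Nova, 31, 1, 7), (16, Nova, 31, 16, 31), (16, Nova, 31, 5, 33), (33, Argo, 3, 11, 37), (33, Argo, 3, 33, 3), (33, Argo, 3, 9, 32), (5, Nova, 33, 1, 7), (5, Nova, 33, 16, 31), (5, Nova, 33, 5, 33), (9, Argo, 32, 11, 37), (9, Argo, 32, 33, 3), (9, Argo, 32, 9, 32)}
σ[mid ≠ mid2]: keep tuples satisfying mid ≠ mid2 → {(1, Nova, 7, 16, 31), (1, Nova, 7, 5, 33), (11, Argo, 37, 33, 3), (11, Argo, 37, 9, 32), (16, Nova, 31, 1, 7), (16, Nova, 31, 5, 33), (33, Argo, 3, 11, 37), (33, Argo, 3, 9, 32), (5, Nova, 33, 1, 7), (5, Nova, 33, 16, 31), (9, Argo, 32, 11, 37), (9, Argo, 32, 33, 3)}
π[aid, aid2]: project onto (aid, aid2) → {(1, 16), (1, 5), (11, 33), (11, 9), (16, 1), (16, 5), (33, 11), (33, 9), (5, 1), (5, 16), (9, 11), (9, 33)}

{(1, 16), (1, 5), (11, 33), (11, 9), (16, 1), (16, 5), (33, 11), (33, 9), (5, 1), (5, 16), (9, 11), (9, 33)}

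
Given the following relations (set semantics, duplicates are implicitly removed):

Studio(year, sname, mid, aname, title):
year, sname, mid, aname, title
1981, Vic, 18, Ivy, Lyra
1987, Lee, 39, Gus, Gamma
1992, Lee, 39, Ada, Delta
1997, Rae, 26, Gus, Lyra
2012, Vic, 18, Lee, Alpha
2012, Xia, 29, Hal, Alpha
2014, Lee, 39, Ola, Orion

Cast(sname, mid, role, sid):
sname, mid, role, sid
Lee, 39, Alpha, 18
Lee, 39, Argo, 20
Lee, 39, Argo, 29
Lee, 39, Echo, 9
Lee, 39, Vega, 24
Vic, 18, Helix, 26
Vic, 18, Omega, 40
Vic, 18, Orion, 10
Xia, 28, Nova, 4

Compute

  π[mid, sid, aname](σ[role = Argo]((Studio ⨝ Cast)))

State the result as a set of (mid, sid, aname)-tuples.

Joining Studio and Cast on sname, mid yields {(1981, Vic, 18, Ivy, Lyra, Helix, 26), (1981, Vic, 18, Ivy, Lyra, Omega, 40), (1981, Vic, 18, Ivy, Lyra, Orion, 10), (1987, Lee, 39, Gus, Gamma, Alpha, 18), (1987, Lee, 39, Gus, Gamma, Argo, 20), (1987, Lee, 39, Gus, Gamma, Argo, 29), (1987, Lee, 39, Gus, Gamma, Echo, 9), (1987, Lee, 39, Gus, Gamma, Vega, 24), (1992, Lee, 39, Ada, Delta, Alpha, 18), (1992, Lee, 39, Ada, Delta, Argo, 20), (1992, Lee, 39, Ada, Delta, Argo, 29), (1992, Lee, 39, Ada, Delta, Echo, 9), (1992, Lee, 39, Ada, Delta, Vega, 24), (2012, Vic, 18, Lee, Alpha, Helix, 26), (2012, Vic, 18, Lee, Alpha, Omega, 40), (2012, Vic, 18, Lee, Alpha, Orion, 10), (2014, Lee, 39, Ola, Orion, Alpha, 18), (2014, Lee, 39, Ola, Orion, Argo, 20), (2014, Lee, 39, Ola, Orion, Argo, 29), (2014, Lee, 39, Ola, Orion, Echo, 9), (2014, Lee, 39, Ola, Orion, Vega, 24)}.
σ[role = Argo]: keep tuples satisfying role = Argo → {(1987, Lee, 39, Gus, Gamma, Argo, 20), (1987, Lee, 39, Gus, Gamma, Argo, 29), (1992, Lee, 39, Ada, Delta, Argo, 20), (1992, Lee, 39, Ada, Delta, Argo, 29), (2014, Lee, 39, Ola, Orion, Argo, 20), (2014, Lee, 39, Ola, Orion, Argo, 29)}
π[mid, sid, aname]: project onto (mid, sid, aname) → {(39, 20, Ada), (39, 20, Gus), (39, 20, Ola), (39, 29, Ada), (39, 29, Gus), (39, 29, Ola)}

{(39, 20, Ada), (39, 20, Gus), (39, 20, Ola), (39, 29, Ada), (39, 29, Gus), (39, 29, Ola)}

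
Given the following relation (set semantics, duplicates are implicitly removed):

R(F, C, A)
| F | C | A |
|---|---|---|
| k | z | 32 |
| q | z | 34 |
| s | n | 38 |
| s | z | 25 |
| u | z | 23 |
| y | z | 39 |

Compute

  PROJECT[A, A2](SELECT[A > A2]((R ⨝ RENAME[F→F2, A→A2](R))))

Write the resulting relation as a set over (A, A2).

ρ[F→F2, A→A2]: schema becomes (F2, C, A2); tuples unchanged.
Natural join on C: {(k, z, 32, k, 32), (k, z, 32, q, 34), (k, z, 32, s, 25), (k, z, 32, u, 23), (k, z, 32, y, 39), (q, z, 34, k, 32), (q, z, 34, q, 34), (q, z, 34, s, 25), (q, z, 34, u, 23), (q, z, 34, y, 39), (s, n, 38, s, 38), (s, z, 25, k, 32), (s, z, 25, q, 34), (s, z, 25, s, 25), (s, z, 25, u, 23), (s, z, 25, y, 39), (u, z, 23, k, 32), (u, z, 23, q, 34), (u, z, 23, s, 25), (u, z, 23, u, 23), (u, z, 23, y, 39), (y, z, 39, k, 32), (y, z, 39, q, 34), (y, z, 39, s, 25), (y, z, 39, u, 23), (y, z, 39, y, 39)}
σ[A > A2]: keep tuples satisfying A > A2 → {(k, z, 32, s, 25), (k, z, 32, u, 23), (q, z, 34, k, 32), (q, z, 34, s, 25), (q, z, 34, u, 23), (s, z, 25, u, 23), (y, z, 39, k, 32), (y, z, 39, q, 34), (y, z, 39, s, 25), (y, z, 39, u, 23)}
π[A, A2]: project onto (A, A2) → {(25, 23), (32, 23), (32, 25), (34, 23), (34, 25), (34, 32), (39, 23), (39, 25), (39, 32), (39, 34)}

{(25, 23), (32, 23), (32, 25), (34, 23), (34, 25), (34, 32), (39, 23), (39, 25), (39, 32), (39, 34)}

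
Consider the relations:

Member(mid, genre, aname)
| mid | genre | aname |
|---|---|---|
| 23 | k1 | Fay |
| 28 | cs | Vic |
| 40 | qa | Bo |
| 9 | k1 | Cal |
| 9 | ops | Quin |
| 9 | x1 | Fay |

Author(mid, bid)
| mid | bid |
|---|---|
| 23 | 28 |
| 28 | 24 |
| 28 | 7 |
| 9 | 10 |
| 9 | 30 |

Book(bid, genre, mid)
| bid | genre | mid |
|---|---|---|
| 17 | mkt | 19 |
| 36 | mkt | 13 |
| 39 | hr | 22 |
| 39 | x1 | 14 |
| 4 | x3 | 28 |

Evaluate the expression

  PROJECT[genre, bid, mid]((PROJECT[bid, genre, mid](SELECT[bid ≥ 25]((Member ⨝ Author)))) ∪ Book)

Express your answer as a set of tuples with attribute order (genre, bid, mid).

Joining Member and Author on mid yields {(23, k1, Fay, 28), (28, cs, Vic, 24), (28, cs, Vic, 7), (9, k1, Cal, 10), (9, k1, Cal, 30), (9, ops, Quin, 10), (9, ops, Quin, 30), (9, x1, Fay, 10), (9, x1, Fay, 30)}.
σ[bid ≥ 25]: keep tuples satisfying bid ≥ 25 → {(23, k1, Fay, 28), (9, k1, Cal, 30), (9, ops, Quin, 30), (9, x1, Fay, 30)}
Projecting to bid, genre, mid: {(28, k1, 23), (30, k1, 9), (30, ops, 9), (30, x1, 9)}
Taking the union: {(17, mkt, 19), (28, k1, 23), (30, k1, 9), (30, ops, 9), (30, x1, 9), (36, mkt, 13), (39, hr, 22), (39, x1, 14), (4, x3, 28)}
Projecting to genre, bid, mid: {(hr, 39, 22), (k1, 28, 23), (k1, 30, 9), (mkt, 17, 19), (mkt, 36, 13), (ops, 30, 9), (x1, 30, 9), (x1, 39, 14), (x3, 4, 28)}

{(hr, 39, 22), (k1, 28, 23), (k1, 30, 9), (mkt, 17, 19), (mkt, 36, 13), (ops, 30, 9), (x1, 30, 9), (x1, 39, 14), (x3, 4, 28)}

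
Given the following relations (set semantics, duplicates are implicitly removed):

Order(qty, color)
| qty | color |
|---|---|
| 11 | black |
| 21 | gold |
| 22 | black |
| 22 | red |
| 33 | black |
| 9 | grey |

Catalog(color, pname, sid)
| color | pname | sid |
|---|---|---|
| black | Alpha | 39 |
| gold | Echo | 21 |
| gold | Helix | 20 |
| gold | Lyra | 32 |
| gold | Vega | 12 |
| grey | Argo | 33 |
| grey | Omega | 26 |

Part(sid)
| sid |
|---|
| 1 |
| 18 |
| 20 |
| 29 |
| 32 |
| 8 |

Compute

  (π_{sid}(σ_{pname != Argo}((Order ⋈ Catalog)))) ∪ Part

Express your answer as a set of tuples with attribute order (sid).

Order ⋈ Catalog (natural join on color): {(11, black, Alpha, 39), (21, gold, Echo, 21), (21, gold, Helix, 20), (21, gold, Lyra, 32), (21, gold, Vega, 12), (22, black, Alpha, 39), (33, black, Alpha, 39), (9, grey, Argo, 33), (9, grey, Omega, 26)}
Selection pname != Argo: {(11, black, Alpha, 39), (21, gold, Echo, 21), (21, gold, Helix, 20), (21, gold, Lyra, 32), (21, gold, Vega, 12), (22, black, Alpha, 39), (33, black, Alpha, 39), (9, grey, Omega, 26)}
π_{sid} gives {12, 20, 21, 26, 32, 39} (2 duplicate(s) eliminated).
Union: {12, 20, 21, 26, 32, 39} with {1, 18, 20, 29, 32, 8} → {1, 12, 18, 20, 21, 26, 29, 32, 39, 8}

{1, 12, 18, 20, 21, 26, 29, 32, 39, 8}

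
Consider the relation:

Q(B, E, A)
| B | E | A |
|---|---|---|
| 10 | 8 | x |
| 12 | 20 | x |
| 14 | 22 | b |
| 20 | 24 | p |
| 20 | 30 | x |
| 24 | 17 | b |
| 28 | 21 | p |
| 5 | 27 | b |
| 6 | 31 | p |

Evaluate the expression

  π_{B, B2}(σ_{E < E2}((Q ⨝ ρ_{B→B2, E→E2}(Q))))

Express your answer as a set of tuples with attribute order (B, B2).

ρ[B→B2, E→E2]: schema becomes (B2, E2, A); tuples unchanged.
Natural join on A: {(10, 8, x, 10, 8), (10, 8, x, 12, 20), (10, 8, x, 20, 30), (12, 20, x, 10, 8), (12, 20, x, 12, 20), (12, 20, x, 20, 30), (14, 22, b, 14, 22), (14, 22, b, 24, 17), (14, 22, b, 5, 27), (20, 24, p, 20, 24), (20, 24, p, 28, 21), (20, 24, p, 6, 31), (20, 30, x, 10, 8), (20, 30, x, 12, 20), (20, 30, x, 20, 30), (24, 17, b, 14, 22), (24, 17, b, 24, 17), (24, 17, b, 5, 27), (28, 21, p, 20, 24), (28, 21, p, 28, 21), (28, 21, p, 6, 31), (5, 27, b, 14, 22), (5, 27, b, 24, 17), (5, 27, b, 5, 27), (6, 31, p, 20, 24), (6, 31, p, 28, 21), (6, 31, p, 6, 31)}
Apply σ_{E < E2}; surviving tuples: {(10, 8, x, 12, 20), (10, 8, x, 20, 30), (12, 20, x, 20, 30), (14, 22, b, 5, 27), (20, 24, p, 6, 31), (24, 17, b, 14, 22), (24, 17, b, 5, 27), (28, 21, p, 20, 24), (28, 21, p, 6, 31)}
Keep only column(s) B, B2: {(10, 12), (10, 20), (12, 20), (14, 5), (20, 6), (24, 14), (24, 5), (28, 20), (28, 6)}

{(10, 12), (10, 20), (12, 20), (14, 5), (20, 6), (24, 14), (24, 5), (28, 20), (28, 6)}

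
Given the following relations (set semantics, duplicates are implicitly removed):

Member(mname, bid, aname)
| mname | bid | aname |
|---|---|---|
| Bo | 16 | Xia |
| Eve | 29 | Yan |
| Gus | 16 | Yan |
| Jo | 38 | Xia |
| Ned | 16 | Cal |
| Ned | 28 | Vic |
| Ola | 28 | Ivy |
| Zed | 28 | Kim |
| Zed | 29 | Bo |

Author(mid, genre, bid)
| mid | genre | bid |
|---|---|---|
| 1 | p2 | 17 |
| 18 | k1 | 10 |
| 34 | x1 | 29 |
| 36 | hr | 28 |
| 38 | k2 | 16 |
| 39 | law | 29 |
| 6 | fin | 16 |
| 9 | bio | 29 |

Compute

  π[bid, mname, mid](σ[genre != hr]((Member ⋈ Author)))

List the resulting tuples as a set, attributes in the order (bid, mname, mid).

{(16, Bo, 38), (16, Bo, 6), (16, Gus, 38), (16, Gus, 6), (16, Ned, 38), (16, Ned, 6), (29, Eve, 34), (29, Eve, 39), (29, Eve, 9), (29, Zed, 34), (29, Zed, 39), (29, Zed, 9)}

Member ⋈ Author (natural join on bid): {(Bo, 16, Xia, 38, k2), (Bo, 16, Xia, 6, fin), (Eve, 29, Yan, 34, x1), (Eve, 29, Yan, 39, law), (Eve, 29, Yan, 9, bio), (Gus, 16, Yan, 38, k2), (Gus, 16, Yan, 6, fin), (Ned, 16, Cal, 38, k2), (Ned, 16, Cal, 6, fin), (Ned, 28, Vic, 36, hr), (Ola, 28, Ivy, 36, hr), (Zed, 28, Kim, 36, hr), (Zed, 29, Bo, 34, x1), (Zed, 29, Bo, 39, law), (Zed, 29, Bo, 9, bio)}
Selection genre != hr: {(Bo, 16, Xia, 38, k2), (Bo, 16, Xia, 6, fin), (Eve, 29, Yan, 34, x1), (Eve, 29, Yan, 39, law), (Eve, 29, Yan, 9, bio), (Gus, 16, Yan, 38, k2), (Gus, 16, Yan, 6, fin), (Ned, 16, Cal, 38, k2), (Ned, 16, Cal, 6, fin), (Zed, 29, Bo, 34, x1), (Zed, 29, Bo, 39, law), (Zed, 29, Bo, 9, bio)}
Keep only column(s) bid, mname, mid: {(16, Bo, 38), (16, Bo, 6), (16, Gus, 38), (16, Gus, 6), (16, Ned, 38), (16, Ned, 6), (29, Eve, 34), (29, Eve, 39), (29, Eve, 9), (29, Zed, 34), (29, Zed, 39), (29, Zed, 9)}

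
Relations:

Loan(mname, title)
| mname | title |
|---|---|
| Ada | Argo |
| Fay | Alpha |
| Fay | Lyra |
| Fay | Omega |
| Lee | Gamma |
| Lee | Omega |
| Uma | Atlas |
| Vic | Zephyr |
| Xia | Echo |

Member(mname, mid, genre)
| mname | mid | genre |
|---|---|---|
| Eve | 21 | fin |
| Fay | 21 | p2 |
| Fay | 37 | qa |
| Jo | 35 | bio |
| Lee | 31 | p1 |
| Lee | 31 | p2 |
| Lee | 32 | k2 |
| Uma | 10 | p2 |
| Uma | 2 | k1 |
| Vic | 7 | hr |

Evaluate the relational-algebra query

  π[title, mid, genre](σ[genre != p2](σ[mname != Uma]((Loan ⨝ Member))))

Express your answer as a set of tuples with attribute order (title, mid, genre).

Loan ⋈ Member (natural join on mname): {(Fay, Alpha, 21, p2), (Fay, Alpha, 37, qa), (Fay, Lyra, 21, p2), (Fay, Lyra, 37, qa), (Fay, Omega, 21, p2), (Fay, Omega, 37, qa), (Lee, Gamma, 31, p1), (Lee, Gamma, 31, p2), (Lee, Gamma, 32, k2), (Lee, Omega, 31, p1), (Lee, Omega, 31, p2), (Lee, Omega, 32, k2), (Uma, Atlas, 10, p2), (Uma, Atlas, 2, k1), (Vic, Zephyr, 7, hr)}
Filtering on mname != Uma leaves {(Fay, Alpha, 21, p2), (Fay, Alpha, 37, qa), (Fay, Lyra, 21, p2), (Fay, Lyra, 37, qa), (Fay, Omega, 21, p2), (Fay, Omega, 37, qa), (Lee, Gamma, 31, p1), (Lee, Gamma, 31, p2), (Lee, Gamma, 32, k2), (Lee, Omega, 31, p1), (Lee, Omega, 31, p2), (Lee, Omega, 32, k2), (Vic, Zephyr, 7, hr)}.
Filtering on genre != p2 leaves {(Fay, Alpha, 37, qa), (Fay, Lyra, 37, qa), (Fay, Omega, 37, qa), (Lee, Gamma, 31, p1), (Lee, Gamma, 32, k2), (Lee, Omega, 31, p1), (Lee, Omega, 32, k2), (Vic, Zephyr, 7, hr)}.
Projecting to title, mid, genre: {(Alpha, 37, qa), (Gamma, 31, p1), (Gamma, 32, k2), (Lyra, 37, qa), (Omega, 31, p1), (Omega, 32, k2), (Omega, 37, qa), (Zephyr, 7, hr)}

{(Alpha, 37, qa), (Gamma, 31, p1), (Gamma, 32, k2), (Lyra, 37, qa), (Omega, 31, p1), (Omega, 32, k2), (Omega, 37, qa), (Zephyr, 7, hr)}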